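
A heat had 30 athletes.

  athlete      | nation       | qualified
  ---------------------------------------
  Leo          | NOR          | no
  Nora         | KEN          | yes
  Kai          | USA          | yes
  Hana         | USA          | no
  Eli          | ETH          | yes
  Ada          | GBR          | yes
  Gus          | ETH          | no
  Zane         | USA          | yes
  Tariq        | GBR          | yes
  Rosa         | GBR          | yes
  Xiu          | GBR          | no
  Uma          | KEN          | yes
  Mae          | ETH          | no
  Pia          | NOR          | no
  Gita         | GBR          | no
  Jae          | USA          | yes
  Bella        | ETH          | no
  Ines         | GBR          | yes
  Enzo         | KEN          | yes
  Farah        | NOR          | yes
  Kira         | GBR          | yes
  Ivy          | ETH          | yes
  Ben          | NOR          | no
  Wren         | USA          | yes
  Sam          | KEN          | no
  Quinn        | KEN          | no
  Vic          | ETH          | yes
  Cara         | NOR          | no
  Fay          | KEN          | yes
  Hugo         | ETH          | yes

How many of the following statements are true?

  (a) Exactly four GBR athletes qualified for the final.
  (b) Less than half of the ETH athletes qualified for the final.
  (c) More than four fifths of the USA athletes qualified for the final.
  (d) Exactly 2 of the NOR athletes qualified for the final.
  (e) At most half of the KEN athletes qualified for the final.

0

(a) GBR: |A| = 7, |A ∩ B| = 5; needs |A ∩ B| = 4 — false.
(b) ETH: |A| = 7, |A ∩ B| = 4; needs |A ∩ B| < |A ∖ B| — false.
(c) USA: |A| = 5, |A ∩ B| = 4; needs |A ∩ B| / |A| > 4/5 — false.
(d) NOR: |A| = 5, |A ∩ B| = 1; needs |A ∩ B| = 2 — false.
(e) KEN: |A| = 6, |A ∩ B| = 4; needs |A ∩ B| ≤ |A ∖ B| — false.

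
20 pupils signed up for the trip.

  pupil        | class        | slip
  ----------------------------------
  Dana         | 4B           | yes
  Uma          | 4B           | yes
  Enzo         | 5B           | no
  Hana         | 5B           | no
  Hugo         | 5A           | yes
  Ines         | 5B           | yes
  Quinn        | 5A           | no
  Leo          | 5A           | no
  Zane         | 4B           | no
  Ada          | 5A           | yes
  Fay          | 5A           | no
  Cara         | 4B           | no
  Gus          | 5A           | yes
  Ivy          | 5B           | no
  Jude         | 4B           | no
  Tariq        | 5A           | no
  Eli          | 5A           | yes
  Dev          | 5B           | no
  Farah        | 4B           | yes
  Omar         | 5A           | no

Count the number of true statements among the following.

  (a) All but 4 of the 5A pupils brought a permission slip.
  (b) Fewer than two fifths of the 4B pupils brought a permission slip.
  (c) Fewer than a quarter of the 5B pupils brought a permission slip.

1

(a) 5A: |A| = 9, |A ∩ B| = 4; needs |A ∖ B| = 4 — false.
(b) 4B: |A| = 6, |A ∩ B| = 3; needs |A ∩ B| / |A| < 2/5 — false.
(c) 5B: |A| = 5, |A ∩ B| = 1; needs |A ∩ B| / |A| < 1/4 — true.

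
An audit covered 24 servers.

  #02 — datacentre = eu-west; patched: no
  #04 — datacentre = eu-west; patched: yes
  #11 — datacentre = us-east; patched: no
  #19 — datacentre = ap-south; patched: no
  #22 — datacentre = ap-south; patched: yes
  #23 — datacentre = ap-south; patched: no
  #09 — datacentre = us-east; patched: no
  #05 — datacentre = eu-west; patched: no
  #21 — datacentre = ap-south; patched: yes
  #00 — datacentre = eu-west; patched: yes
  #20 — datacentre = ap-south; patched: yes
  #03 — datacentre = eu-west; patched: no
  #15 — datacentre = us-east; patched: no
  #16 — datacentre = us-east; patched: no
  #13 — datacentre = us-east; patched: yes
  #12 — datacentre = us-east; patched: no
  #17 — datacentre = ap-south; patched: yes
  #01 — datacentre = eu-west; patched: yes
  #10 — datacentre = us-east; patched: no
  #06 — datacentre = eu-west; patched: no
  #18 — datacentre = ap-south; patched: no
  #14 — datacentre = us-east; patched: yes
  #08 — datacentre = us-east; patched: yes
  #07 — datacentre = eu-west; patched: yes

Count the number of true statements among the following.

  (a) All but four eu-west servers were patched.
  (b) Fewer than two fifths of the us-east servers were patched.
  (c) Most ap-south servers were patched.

3

(a) eu-west: |A| = 8, |A ∩ B| = 4; needs |A ∖ B| = 4 — true.
(b) us-east: |A| = 9, |A ∩ B| = 3; needs |A ∩ B| / |A| < 2/5 — true.
(c) ap-south: |A| = 7, |A ∩ B| = 4; needs |A ∩ B| > |A ∖ B| — true.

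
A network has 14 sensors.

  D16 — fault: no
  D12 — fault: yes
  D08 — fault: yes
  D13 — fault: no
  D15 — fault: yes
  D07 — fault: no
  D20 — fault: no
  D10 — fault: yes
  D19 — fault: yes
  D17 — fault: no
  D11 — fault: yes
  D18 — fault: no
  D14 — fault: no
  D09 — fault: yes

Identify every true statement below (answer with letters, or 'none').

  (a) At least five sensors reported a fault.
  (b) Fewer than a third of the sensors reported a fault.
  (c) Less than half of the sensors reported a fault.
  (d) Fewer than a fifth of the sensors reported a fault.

(a)

|A| = 14, |A ∩ B| = 7, |A ∖ B| = 7.
(a) |A ∩ B| ≥ 5: holds.
(b) |A ∩ B| / |A| < 1/3: fails.
(c) |A ∩ B| < |A ∖ B|: fails.
(d) |A ∩ B| / |A| < 1/5: fails.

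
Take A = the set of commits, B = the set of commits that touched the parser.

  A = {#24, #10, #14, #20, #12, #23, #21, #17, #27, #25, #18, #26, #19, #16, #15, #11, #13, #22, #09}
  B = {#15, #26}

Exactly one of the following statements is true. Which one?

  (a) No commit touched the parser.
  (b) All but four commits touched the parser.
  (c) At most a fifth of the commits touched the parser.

|A| = 19, |A ∩ B| = 2, |A ∖ B| = 17.
(a) requires A ∩ B = ∅ (|A ∩ B| = 0): false.
(b) requires |A ∖ B| = 4: false.
(c) requires |A ∩ B| / |A| ≤ 1/5: true.

(c)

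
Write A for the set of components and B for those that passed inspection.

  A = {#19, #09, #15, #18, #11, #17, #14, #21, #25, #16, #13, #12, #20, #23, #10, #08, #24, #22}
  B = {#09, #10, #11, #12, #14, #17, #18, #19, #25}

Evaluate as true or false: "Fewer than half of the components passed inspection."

False

The determiner here denotes the relation: |A ∩ B| < |A ∖ B|.
|A| = 18, |A ∩ B| = 9, |A ∖ B| = 9.
9 = 9, so the statement is false.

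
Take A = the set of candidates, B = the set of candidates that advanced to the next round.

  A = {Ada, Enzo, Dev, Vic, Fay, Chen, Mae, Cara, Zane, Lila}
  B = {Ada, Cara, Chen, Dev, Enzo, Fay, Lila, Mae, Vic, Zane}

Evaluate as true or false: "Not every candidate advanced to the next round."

False

Truth condition: A ⊄ B (|A ∖ B| ≥ 1).
A (the restrictor) = {Ada, Enzo, Dev, Vic, Fay, Chen, Mae, Cara, Zane, Lila}, |A| = 10.
A ∖ B = {}, so |A ∖ B| = 0.
So the statement is false.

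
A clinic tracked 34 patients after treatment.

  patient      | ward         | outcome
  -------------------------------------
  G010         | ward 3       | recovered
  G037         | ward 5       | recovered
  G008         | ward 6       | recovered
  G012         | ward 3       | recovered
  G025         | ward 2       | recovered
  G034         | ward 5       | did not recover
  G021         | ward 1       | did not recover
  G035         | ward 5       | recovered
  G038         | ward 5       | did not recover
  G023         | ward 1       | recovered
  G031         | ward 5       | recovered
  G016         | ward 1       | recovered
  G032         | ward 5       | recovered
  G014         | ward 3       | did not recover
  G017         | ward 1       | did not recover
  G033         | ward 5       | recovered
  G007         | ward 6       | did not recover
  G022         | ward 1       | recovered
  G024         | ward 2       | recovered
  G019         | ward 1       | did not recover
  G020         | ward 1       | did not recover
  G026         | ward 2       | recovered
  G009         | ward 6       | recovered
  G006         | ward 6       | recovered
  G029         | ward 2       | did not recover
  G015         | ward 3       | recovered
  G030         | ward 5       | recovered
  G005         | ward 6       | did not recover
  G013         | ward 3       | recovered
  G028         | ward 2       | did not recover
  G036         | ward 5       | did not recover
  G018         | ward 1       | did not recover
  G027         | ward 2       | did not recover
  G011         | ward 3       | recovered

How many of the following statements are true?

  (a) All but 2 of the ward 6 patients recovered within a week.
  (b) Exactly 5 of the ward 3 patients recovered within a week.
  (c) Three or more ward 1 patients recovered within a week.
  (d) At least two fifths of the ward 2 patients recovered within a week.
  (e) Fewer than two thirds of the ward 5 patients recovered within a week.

(a) ward 6: |A| = 5, |A ∩ B| = 3; needs |A ∖ B| = 2 — true.
(b) ward 3: |A| = 6, |A ∩ B| = 5; needs |A ∩ B| = 5 — true.
(c) ward 1: |A| = 8, |A ∩ B| = 3; needs |A ∩ B| ≥ 3 — true.
(d) ward 2: |A| = 6, |A ∩ B| = 3; needs |A ∩ B| / |A| ≥ 2/5 — true.
(e) ward 5: |A| = 9, |A ∩ B| = 6; needs |A ∩ B| / |A| < 2/3 — false.

4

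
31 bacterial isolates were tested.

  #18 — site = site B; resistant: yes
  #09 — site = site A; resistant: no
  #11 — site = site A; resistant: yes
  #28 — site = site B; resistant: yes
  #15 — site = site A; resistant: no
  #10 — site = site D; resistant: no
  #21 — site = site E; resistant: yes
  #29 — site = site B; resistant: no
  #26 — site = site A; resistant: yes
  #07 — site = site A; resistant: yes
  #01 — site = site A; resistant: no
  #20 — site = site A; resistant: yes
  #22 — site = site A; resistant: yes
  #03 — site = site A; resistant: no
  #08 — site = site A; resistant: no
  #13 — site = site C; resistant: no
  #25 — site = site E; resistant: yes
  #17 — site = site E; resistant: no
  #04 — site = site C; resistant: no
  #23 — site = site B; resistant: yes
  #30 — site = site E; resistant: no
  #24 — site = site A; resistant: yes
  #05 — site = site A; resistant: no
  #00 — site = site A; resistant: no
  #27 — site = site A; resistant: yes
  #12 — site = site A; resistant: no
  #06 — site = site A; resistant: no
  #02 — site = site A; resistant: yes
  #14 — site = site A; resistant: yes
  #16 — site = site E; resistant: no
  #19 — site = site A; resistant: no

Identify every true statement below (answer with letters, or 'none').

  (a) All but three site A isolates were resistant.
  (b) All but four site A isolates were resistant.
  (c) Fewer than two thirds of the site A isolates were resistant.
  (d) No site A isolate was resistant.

(c)

|A| = 19, |A ∩ B| = 9, |A ∖ B| = 10.
(a) |A ∖ B| = 3: fails.
(b) |A ∖ B| = 4: fails.
(c) |A ∩ B| / |A| < 2/3: holds.
(d) A ∩ B = ∅ (|A ∩ B| = 0): fails.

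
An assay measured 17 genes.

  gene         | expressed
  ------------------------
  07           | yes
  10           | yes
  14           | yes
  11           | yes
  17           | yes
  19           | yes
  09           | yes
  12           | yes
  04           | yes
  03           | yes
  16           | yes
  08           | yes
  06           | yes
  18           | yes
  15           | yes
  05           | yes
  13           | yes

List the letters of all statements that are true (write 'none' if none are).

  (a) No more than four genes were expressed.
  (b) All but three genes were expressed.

none

|A| = 17, |A ∩ B| = 17, |A ∖ B| = 0.
(a) |A ∩ B| ≤ 4: fails.
(b) |A ∖ B| = 3: fails.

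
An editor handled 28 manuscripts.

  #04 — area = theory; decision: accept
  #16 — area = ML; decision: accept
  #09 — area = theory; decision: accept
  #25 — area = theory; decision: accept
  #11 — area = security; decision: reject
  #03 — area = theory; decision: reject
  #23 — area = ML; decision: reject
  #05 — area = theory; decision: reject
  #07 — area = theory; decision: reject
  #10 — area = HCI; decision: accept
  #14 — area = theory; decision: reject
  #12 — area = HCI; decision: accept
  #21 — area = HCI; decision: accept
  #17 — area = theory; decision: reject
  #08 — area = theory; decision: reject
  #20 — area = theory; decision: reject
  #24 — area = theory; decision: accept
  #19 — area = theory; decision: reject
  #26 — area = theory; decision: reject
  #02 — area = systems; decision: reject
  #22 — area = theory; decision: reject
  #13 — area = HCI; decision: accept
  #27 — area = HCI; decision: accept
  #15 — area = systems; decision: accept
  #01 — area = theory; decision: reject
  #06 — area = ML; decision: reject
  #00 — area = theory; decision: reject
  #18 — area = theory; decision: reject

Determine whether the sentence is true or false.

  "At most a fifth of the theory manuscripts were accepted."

False

Truth condition: |A ∩ B| / |A| ≤ 1/5.
|A| = 17, |A ∩ B| = 4, |A ∖ B| = 13.
|A ∩ B|/|A| = 4/17, so the statement is false.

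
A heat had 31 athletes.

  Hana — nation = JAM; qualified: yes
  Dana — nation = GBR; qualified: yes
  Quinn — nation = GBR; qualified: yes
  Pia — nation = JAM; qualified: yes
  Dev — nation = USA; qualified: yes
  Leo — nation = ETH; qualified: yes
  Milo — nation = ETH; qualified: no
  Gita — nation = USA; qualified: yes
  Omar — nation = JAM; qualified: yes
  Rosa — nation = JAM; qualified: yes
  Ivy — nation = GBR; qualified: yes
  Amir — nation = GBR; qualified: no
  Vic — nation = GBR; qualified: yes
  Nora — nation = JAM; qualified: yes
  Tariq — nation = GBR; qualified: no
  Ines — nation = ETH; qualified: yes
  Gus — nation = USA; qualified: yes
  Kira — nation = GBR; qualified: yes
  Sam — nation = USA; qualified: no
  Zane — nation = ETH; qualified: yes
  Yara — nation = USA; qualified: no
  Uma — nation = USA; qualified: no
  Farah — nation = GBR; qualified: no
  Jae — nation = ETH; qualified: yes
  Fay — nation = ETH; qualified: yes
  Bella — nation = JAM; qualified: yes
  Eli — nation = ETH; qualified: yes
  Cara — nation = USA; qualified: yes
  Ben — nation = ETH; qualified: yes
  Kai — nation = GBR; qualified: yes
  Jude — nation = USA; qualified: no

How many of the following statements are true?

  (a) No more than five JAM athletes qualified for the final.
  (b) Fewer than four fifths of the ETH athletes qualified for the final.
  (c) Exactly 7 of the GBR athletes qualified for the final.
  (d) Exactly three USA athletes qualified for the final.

(a) JAM: |A| = 6, |A ∩ B| = 6; needs |A ∩ B| ≤ 5 — false.
(b) ETH: |A| = 8, |A ∩ B| = 7; needs |A ∩ B| / |A| < 4/5 — false.
(c) GBR: |A| = 9, |A ∩ B| = 6; needs |A ∩ B| = 7 — false.
(d) USA: |A| = 8, |A ∩ B| = 4; needs |A ∩ B| = 3 — false.

0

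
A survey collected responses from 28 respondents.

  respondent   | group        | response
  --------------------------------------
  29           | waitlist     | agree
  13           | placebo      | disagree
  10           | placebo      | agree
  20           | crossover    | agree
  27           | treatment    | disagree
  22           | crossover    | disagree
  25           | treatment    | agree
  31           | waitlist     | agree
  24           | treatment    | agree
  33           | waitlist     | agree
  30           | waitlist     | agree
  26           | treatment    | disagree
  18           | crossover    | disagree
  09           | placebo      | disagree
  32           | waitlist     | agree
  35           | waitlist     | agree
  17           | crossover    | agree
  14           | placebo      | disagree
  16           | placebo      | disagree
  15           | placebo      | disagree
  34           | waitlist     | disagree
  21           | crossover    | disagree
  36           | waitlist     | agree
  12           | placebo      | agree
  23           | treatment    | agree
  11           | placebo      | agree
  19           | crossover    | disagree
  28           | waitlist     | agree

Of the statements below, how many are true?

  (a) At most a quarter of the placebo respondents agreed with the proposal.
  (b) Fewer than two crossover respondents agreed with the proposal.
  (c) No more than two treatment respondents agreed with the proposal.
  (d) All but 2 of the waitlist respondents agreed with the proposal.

0

(a) placebo: |A| = 8, |A ∩ B| = 3; needs |A ∩ B| / |A| ≤ 1/4 — false.
(b) crossover: |A| = 6, |A ∩ B| = 2; needs |A ∩ B| < 2 — false.
(c) treatment: |A| = 5, |A ∩ B| = 3; needs |A ∩ B| ≤ 2 — false.
(d) waitlist: |A| = 9, |A ∩ B| = 8; needs |A ∖ B| = 2 — false.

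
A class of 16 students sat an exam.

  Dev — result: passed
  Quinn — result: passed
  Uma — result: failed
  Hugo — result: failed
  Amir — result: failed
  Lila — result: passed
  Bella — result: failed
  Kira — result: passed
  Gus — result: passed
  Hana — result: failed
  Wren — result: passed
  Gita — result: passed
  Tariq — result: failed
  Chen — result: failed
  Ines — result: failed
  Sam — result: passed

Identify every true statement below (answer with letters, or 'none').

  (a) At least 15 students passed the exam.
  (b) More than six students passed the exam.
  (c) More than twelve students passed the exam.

(b)

|A| = 16, |A ∩ B| = 8, |A ∖ B| = 8.
(a) |A ∩ B| ≥ 15: fails.
(b) |A ∩ B| > 6: holds.
(c) |A ∩ B| > 12: fails.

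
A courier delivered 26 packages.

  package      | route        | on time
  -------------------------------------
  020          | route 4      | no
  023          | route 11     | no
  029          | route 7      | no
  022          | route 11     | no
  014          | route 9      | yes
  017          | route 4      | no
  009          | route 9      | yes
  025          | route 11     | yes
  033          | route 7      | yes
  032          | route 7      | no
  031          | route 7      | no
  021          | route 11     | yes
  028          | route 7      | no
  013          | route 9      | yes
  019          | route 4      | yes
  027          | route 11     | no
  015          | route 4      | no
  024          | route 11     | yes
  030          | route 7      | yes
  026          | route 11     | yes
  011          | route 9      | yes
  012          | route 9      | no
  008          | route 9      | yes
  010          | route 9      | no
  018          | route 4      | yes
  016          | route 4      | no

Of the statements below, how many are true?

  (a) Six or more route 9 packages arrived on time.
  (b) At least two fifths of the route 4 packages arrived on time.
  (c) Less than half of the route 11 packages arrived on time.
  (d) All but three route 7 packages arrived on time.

0

(a) route 9: |A| = 7, |A ∩ B| = 5; needs |A ∩ B| ≥ 6 — false.
(b) route 4: |A| = 6, |A ∩ B| = 2; needs |A ∩ B| / |A| ≥ 2/5 — false.
(c) route 11: |A| = 7, |A ∩ B| = 4; needs |A ∩ B| < |A ∖ B| — false.
(d) route 7: |A| = 6, |A ∩ B| = 2; needs |A ∖ B| = 3 — false.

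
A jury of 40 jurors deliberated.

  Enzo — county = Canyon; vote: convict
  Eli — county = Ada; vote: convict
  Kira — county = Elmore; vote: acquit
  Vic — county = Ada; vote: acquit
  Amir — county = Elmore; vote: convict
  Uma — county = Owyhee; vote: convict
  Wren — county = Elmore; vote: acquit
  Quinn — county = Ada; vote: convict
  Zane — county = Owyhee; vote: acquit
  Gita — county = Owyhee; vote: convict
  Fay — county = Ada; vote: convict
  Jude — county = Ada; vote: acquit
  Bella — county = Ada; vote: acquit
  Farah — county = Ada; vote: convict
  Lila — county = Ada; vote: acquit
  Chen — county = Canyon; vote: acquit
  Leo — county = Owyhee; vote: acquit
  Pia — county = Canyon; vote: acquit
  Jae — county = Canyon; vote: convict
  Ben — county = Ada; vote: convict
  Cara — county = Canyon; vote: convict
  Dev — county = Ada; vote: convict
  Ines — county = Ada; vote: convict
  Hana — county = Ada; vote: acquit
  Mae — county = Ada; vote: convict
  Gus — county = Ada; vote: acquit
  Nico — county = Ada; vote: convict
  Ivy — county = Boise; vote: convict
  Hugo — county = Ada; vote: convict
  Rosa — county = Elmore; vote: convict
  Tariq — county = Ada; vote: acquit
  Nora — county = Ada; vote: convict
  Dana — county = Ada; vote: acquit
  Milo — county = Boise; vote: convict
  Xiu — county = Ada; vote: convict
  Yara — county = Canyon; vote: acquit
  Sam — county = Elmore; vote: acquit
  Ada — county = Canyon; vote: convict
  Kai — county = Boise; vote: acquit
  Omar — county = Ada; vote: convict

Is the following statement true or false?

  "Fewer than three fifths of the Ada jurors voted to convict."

Truth condition: |A ∩ B| / |A| < 3/5.
|A| = 21, |A ∩ B| = 13, |A ∖ B| = 8.
|A ∩ B|/|A| = 13/21, so the statement is false.

False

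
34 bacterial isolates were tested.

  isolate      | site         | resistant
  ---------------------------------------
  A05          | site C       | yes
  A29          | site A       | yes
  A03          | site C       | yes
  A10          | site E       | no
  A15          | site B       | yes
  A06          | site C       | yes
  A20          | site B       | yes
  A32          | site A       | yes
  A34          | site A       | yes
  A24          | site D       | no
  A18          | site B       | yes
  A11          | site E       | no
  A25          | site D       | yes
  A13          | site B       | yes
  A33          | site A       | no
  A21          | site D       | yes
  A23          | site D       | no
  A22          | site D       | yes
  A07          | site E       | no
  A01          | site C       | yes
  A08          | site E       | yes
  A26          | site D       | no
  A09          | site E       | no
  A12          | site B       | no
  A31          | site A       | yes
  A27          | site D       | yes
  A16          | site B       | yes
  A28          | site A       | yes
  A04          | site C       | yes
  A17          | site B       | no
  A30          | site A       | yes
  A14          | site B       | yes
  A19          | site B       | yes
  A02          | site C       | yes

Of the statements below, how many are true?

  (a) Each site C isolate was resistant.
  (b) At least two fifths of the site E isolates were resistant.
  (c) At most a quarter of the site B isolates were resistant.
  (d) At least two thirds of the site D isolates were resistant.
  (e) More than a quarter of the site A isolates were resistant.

(a) site C: |A| = 6, |A ∩ B| = 6; needs A ⊆ B, i.e. every element of A is in B (|A ∖ B| = 0) — true.
(b) site E: |A| = 5, |A ∩ B| = 1; needs |A ∩ B| / |A| ≥ 2/5 — false.
(c) site B: |A| = 9, |A ∩ B| = 7; needs |A ∩ B| / |A| ≤ 1/4 — false.
(d) site D: |A| = 7, |A ∩ B| = 4; needs |A ∩ B| / |A| ≥ 2/3 — false.
(e) site A: |A| = 7, |A ∩ B| = 6; needs |A ∩ B| / |A| > 1/4 — true.

2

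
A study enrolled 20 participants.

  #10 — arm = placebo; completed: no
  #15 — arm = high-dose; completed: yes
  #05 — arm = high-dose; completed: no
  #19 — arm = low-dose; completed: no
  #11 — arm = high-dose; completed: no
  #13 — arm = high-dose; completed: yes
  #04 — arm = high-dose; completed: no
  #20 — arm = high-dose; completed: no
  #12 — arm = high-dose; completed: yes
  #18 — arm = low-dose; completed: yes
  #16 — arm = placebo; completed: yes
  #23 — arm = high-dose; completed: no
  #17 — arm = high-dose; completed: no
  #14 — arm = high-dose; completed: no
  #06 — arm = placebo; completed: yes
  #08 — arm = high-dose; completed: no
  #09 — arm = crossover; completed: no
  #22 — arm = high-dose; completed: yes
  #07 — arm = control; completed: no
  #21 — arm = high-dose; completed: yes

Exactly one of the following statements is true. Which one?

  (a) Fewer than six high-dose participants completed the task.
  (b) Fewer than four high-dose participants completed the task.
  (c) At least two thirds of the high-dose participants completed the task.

|A| = 13, |A ∩ B| = 5, |A ∖ B| = 8.
(a) requires |A ∩ B| < 6: true.
(b) requires |A ∩ B| < 4: false.
(c) requires |A ∩ B| / |A| ≥ 2/3: false.

(a)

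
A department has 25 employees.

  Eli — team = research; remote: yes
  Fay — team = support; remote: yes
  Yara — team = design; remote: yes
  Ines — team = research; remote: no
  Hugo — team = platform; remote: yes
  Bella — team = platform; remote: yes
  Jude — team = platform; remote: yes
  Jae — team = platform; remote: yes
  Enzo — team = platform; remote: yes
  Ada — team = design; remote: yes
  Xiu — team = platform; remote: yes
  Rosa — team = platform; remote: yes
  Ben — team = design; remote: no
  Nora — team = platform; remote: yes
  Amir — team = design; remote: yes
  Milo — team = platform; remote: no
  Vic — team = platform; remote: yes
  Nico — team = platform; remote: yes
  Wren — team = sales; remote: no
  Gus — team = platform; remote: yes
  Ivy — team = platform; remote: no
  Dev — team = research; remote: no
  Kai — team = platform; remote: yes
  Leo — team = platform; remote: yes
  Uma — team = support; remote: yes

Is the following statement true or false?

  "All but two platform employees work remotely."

True

'All but two platform employees work remotely' holds iff |A ∖ B| = 2.
|A| = 15, |A ∩ B| = 13, |A ∖ B| = 2.
|A ∖ B| = 2, so the statement is true.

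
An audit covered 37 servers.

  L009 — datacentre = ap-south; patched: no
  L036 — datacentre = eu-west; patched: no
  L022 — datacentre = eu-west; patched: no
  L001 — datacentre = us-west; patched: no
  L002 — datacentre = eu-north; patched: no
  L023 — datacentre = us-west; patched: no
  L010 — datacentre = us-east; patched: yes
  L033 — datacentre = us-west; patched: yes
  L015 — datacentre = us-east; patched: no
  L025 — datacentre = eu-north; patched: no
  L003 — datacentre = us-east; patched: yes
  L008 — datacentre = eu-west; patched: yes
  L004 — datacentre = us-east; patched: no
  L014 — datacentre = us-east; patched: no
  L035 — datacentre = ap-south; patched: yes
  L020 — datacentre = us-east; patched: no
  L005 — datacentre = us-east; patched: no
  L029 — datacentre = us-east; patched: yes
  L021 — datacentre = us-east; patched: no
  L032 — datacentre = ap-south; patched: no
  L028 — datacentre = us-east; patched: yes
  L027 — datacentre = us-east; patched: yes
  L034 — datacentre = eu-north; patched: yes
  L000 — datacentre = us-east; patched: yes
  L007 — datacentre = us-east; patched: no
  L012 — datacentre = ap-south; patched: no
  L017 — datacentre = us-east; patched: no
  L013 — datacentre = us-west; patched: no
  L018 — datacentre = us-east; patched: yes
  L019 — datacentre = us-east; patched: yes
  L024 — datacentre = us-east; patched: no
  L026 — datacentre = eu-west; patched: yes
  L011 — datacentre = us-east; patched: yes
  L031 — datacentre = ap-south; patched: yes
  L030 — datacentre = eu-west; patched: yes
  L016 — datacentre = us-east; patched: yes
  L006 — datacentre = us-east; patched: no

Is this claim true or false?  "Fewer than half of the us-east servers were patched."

The determiner here denotes the relation: |A ∩ B| < |A ∖ B|.
|A| = 20, |A ∩ B| = 10, |A ∖ B| = 10.
10 = 10, so the statement is false.

False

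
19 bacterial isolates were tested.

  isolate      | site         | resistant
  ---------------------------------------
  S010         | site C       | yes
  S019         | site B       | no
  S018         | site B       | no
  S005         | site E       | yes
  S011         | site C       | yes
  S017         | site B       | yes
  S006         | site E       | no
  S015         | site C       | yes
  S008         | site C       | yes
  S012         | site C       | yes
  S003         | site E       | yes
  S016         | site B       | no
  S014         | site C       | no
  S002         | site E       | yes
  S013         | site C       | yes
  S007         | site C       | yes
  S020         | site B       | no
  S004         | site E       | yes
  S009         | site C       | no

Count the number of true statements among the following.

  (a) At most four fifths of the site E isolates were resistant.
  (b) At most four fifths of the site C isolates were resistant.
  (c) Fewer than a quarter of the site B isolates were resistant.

3

(a) site E: |A| = 5, |A ∩ B| = 4; needs |A ∩ B| / |A| ≤ 4/5 — true.
(b) site C: |A| = 9, |A ∩ B| = 7; needs |A ∩ B| / |A| ≤ 4/5 — true.
(c) site B: |A| = 5, |A ∩ B| = 1; needs |A ∩ B| / |A| < 1/4 — true.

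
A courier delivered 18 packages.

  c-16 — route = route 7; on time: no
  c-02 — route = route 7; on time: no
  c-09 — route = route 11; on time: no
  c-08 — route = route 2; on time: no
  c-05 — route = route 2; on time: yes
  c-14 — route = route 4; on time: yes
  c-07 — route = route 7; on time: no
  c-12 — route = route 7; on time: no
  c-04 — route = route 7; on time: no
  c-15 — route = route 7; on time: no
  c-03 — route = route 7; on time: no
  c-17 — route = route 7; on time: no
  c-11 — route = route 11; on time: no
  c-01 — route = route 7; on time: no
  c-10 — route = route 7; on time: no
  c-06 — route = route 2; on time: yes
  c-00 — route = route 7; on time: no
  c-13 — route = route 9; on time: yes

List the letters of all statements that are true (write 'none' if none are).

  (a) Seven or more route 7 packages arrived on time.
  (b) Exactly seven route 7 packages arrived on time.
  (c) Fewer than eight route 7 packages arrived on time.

|A| = 11, |A ∩ B| = 0, |A ∖ B| = 11.
(a) |A ∩ B| ≥ 7: fails.
(b) |A ∩ B| = 7: fails.
(c) |A ∩ B| < 8: holds.

(c)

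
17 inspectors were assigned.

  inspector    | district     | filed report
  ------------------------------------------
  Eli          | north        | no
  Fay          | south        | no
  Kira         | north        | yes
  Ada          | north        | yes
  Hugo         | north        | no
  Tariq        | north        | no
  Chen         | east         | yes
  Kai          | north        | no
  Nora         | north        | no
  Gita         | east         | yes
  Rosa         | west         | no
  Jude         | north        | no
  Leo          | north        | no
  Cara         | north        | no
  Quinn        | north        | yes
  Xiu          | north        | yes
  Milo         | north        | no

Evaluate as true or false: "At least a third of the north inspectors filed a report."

'At least a third of the north inspectors filed a report' holds iff |A ∩ B| / |A| ≥ 1/3.
A (the restrictor) = {Eli, Kira, Ada, Hugo, Tariq, Kai, Nora, Jude, Leo, Cara, Quinn, Xiu, Milo}, |A| = 13.
A ∩ B = {Kira, Ada, Quinn, Xiu}, so |A ∩ B| = 4.
A ∖ B = {Eli, Hugo, Tariq, Kai, Nora, Jude, Leo, Cara, Milo}, so |A ∖ B| = 9.
|A ∩ B|/|A| = 4/13, so the statement is false.

False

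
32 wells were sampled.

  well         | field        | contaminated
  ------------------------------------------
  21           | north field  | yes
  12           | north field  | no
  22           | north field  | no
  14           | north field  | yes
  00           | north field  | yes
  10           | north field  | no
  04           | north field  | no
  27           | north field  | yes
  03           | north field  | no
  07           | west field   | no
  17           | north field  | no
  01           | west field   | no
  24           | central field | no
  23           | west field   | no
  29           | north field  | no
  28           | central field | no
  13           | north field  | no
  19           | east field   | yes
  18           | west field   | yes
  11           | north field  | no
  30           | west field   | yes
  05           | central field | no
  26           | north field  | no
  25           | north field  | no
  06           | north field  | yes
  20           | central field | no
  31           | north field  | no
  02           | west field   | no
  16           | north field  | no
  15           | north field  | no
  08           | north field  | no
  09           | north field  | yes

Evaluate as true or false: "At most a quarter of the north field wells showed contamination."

False

'At most a quarter of the north field wells showed contamination' holds iff |A ∩ B| / |A| ≤ 1/4.
|A| = 21, |A ∩ B| = 6, |A ∖ B| = 15.
|A ∩ B|/|A| = 6/21, so the statement is false.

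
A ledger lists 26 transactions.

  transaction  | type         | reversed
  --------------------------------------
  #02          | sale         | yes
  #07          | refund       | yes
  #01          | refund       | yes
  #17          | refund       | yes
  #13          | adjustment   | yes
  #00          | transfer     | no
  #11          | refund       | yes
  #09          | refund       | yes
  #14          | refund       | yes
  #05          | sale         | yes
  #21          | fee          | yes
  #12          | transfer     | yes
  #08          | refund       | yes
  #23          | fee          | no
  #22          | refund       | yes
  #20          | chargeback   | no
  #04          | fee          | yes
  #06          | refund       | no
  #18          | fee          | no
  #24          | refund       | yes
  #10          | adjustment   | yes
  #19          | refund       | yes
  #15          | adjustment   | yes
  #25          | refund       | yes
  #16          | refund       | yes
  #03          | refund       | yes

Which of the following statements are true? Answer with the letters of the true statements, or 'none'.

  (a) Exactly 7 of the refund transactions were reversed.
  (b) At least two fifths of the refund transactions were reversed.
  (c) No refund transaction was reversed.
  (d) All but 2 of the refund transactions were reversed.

(b)

|A| = 14, |A ∩ B| = 13, |A ∖ B| = 1.
(a) |A ∩ B| = 7: fails.
(b) |A ∩ B| / |A| ≥ 2/5: holds.
(c) A ∩ B = ∅ (|A ∩ B| = 0): fails.
(d) |A ∖ B| = 2: fails.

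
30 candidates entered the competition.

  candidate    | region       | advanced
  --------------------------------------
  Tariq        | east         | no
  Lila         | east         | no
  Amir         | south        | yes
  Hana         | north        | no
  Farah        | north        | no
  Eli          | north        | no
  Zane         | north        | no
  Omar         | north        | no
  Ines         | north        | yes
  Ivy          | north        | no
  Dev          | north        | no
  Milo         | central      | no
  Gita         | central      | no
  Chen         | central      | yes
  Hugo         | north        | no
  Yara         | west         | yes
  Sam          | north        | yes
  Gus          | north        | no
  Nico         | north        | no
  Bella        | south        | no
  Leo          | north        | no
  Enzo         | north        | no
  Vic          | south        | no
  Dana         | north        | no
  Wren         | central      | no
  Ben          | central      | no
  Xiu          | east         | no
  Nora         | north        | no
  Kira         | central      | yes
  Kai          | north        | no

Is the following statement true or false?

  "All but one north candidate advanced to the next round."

False

Truth condition: |A ∖ B| = 1.
|A| = 17, |A ∩ B| = 2, |A ∖ B| = 15.
|A ∖ B| = 15, so the statement is false.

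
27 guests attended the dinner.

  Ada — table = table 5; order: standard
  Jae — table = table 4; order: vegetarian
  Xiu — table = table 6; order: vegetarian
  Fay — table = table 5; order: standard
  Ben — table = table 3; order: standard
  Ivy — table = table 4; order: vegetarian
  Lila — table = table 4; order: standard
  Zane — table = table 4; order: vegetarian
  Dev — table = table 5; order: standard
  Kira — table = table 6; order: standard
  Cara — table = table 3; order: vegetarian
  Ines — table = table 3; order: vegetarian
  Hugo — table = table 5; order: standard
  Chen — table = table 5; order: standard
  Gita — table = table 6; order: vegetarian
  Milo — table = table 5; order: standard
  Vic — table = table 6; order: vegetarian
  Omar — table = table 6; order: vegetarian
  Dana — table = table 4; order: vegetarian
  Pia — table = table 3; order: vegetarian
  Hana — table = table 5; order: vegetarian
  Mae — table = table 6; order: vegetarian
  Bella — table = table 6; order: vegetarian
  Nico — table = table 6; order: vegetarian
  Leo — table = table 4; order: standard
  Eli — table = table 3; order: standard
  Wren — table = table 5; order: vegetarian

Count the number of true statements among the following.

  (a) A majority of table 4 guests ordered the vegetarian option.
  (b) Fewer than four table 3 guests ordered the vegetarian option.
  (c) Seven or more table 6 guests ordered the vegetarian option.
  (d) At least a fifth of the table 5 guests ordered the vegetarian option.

4

(a) table 4: |A| = 6, |A ∩ B| = 4; needs |A ∩ B| > |A ∖ B| — true.
(b) table 3: |A| = 5, |A ∩ B| = 3; needs |A ∩ B| < 4 — true.
(c) table 6: |A| = 8, |A ∩ B| = 7; needs |A ∩ B| ≥ 7 — true.
(d) table 5: |A| = 8, |A ∩ B| = 2; needs |A ∩ B| / |A| ≥ 1/5 — true.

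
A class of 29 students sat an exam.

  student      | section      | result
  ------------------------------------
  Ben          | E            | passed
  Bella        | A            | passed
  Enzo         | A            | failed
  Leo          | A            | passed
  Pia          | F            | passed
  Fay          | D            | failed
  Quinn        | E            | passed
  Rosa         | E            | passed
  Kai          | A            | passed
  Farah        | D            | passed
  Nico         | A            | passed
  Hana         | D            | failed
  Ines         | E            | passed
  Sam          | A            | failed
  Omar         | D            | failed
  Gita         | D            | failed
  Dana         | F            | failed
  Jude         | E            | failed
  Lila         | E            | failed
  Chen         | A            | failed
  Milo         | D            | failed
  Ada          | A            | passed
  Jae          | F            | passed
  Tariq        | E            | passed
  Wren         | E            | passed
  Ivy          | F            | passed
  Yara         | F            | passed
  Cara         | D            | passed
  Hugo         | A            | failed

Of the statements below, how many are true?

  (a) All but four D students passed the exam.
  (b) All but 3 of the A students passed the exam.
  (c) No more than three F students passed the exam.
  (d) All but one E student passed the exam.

(a) D: |A| = 7, |A ∩ B| = 2; needs |A ∖ B| = 4 — false.
(b) A: |A| = 9, |A ∩ B| = 5; needs |A ∖ B| = 3 — false.
(c) F: |A| = 5, |A ∩ B| = 4; needs |A ∩ B| ≤ 3 — false.
(d) E: |A| = 8, |A ∩ B| = 6; needs |A ∖ B| = 1 — false.

0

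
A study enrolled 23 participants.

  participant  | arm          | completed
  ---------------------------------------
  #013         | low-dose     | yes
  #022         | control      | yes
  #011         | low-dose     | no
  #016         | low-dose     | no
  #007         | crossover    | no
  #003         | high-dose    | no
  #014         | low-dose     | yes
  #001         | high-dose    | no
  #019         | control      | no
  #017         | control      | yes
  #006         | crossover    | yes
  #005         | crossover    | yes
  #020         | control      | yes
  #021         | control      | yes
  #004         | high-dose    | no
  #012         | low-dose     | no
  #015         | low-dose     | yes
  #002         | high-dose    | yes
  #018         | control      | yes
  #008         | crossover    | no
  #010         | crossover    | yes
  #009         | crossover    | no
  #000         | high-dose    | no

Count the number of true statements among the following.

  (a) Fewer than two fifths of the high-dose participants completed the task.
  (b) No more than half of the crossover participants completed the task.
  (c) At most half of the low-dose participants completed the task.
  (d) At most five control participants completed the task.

(a) high-dose: |A| = 5, |A ∩ B| = 1; needs |A ∩ B| / |A| < 2/5 — true.
(b) crossover: |A| = 6, |A ∩ B| = 3; needs |A ∩ B| ≤ |A ∖ B| — true.
(c) low-dose: |A| = 6, |A ∩ B| = 3; needs |A ∩ B| ≤ |A ∖ B| — true.
(d) control: |A| = 6, |A ∩ B| = 5; needs |A ∩ B| ≤ 5 — true.

4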